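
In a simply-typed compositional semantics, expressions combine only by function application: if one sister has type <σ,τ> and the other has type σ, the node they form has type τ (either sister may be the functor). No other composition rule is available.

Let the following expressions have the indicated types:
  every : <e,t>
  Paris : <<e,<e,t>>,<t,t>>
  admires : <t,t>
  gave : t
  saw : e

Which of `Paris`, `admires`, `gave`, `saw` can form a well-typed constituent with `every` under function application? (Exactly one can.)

Paris : <<e,<e,t>>,<t,t>> — no; every wants e, and Paris wants <e,<e,t>>.
admires : <t,t> — no; every wants e, and admires wants t.
gave : t — no; every wants e, and gave wants nothing (atomic).
saw — combines: every : <e,t> takes saw : e as argument, giving t.

saw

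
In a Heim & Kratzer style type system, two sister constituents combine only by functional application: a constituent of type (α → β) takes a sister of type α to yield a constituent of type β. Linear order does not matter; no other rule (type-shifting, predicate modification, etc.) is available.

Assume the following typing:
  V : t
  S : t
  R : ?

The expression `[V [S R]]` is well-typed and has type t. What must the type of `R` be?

[V [S R]] is required to be t. V : t cannot yield t as functor, so [S R] : (t → t).
[S R] is required to be (t → t). S : t cannot yield (t → t) as functor, so R : (t → (t → t)).

(t → (t → t))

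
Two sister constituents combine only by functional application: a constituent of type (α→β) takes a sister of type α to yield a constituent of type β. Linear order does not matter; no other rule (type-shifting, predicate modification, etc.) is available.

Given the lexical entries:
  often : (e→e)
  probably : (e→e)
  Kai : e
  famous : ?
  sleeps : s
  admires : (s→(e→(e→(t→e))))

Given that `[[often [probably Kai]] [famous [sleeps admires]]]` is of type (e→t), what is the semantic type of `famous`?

((e→(e→(t→e)))→(e→(e→t)))

[[often [probably Kai]] [famous [sleeps admires]]] is required to be (e→t). [often [probably Kai]] : e cannot yield (e→t) as functor, so [famous [sleeps admires]] : (e→(e→t)).
[famous [sleeps admires]] is required to be (e→(e→t)). [sleeps admires] : (e→(e→(t→e))) cannot yield (e→(e→t)) as functor, so famous : ((e→(e→(t→e)))→(e→(e→t))).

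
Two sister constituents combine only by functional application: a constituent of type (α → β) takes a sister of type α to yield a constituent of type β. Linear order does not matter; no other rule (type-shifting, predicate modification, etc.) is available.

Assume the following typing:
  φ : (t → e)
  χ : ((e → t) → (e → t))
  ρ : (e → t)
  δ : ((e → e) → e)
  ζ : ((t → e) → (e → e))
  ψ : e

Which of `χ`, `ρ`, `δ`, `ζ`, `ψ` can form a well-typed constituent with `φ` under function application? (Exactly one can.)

χ : ((e → t) → (e → t)) — no; φ wants t, and χ wants (e → t).
ρ : (e → t) — no; φ wants t, and ρ wants e.
δ : ((e → e) → e) — no; φ wants t, and δ wants (e → e).
ζ — combines: ζ : ((t → e) → (e → e)) takes φ : (t → e) as argument, giving (e → e).
ψ : e — no; φ wants t, and ψ wants nothing (atomic).

ζ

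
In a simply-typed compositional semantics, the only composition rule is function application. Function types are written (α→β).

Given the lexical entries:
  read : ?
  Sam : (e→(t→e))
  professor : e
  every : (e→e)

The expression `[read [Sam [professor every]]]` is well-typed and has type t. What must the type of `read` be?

((t→e)→t)

For [read [Sam [professor every]]] to have type t with [Sam [professor every]] of type (t→e), read must be the function: read : ((t→e)→t).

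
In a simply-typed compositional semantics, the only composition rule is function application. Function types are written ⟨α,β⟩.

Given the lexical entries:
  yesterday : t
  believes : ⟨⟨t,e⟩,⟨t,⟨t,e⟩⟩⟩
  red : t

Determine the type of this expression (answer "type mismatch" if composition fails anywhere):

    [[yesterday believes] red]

[yesterday believes]: t and ⟨⟨t,e⟩,⟨t,⟨t,e⟩⟩⟩ cannot combine by function application — type clash.

type mismatch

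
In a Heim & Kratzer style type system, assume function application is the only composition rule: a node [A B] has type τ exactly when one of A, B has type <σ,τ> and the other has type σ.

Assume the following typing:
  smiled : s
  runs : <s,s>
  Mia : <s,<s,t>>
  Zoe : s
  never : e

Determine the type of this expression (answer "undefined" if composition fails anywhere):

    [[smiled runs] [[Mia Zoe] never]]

[smiled runs] — runs of type <s,s> combines with smiled of type s: type s.
[Mia Zoe] — Mia of type <s,<s,t>> combines with Zoe of type s: type <s,t>.
[[Mia Zoe] never]: <s,t> and e cannot combine by function application — type clash.

undefined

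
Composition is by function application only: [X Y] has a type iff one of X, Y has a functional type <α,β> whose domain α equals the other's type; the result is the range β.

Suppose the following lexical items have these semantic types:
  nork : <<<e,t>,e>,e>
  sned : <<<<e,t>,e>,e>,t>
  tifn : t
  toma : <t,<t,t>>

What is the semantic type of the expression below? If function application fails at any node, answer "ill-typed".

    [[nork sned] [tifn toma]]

t

[nork sned] — sned of type <<<<e,t>,e>,e>,t> combines with nork of type <<<e,t>,e>,e>: type t.
[tifn toma] — toma of type <t,<t,t>> combines with tifn of type t: type <t,t>.
[[nork sned] [tifn toma]] — [tifn toma] of type <t,t> combines with [nork sned] of type t: type t.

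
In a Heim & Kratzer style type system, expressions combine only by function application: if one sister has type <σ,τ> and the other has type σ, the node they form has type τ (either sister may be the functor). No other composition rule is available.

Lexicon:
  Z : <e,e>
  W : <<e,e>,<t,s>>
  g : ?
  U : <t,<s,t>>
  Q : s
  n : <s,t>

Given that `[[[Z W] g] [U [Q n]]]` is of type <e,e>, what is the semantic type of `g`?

[[[Z W] g] [U [Q n]]] must have type <e,e>. The sister [U [Q n]] has type <s,t>; that is not a function onto <e,e>, so [[Z W] g] must be the functor, of type <<s,t>,<e,e>>.
[[Z W] g] must have type <<s,t>,<e,e>>. The sister [Z W] has type <t,s>; that is not a function onto <<s,t>,<e,e>>, so g must be the functor, of type <<t,s>,<<s,t>,<e,e>>>.

<<t,s>,<<s,t>,<e,e>>>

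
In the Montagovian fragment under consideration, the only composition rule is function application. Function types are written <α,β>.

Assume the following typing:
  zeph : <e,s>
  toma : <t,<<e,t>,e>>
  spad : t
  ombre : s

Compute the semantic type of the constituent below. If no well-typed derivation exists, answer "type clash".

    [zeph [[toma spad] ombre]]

type clash

[toma spad]: functor toma : <t,<<e,t>,e>>, argument spad : t; result <<e,t>,e>.
[[toma spad] ombre]: <<e,t>,e> with s — neither is a function whose domain matches the other; composition fails here.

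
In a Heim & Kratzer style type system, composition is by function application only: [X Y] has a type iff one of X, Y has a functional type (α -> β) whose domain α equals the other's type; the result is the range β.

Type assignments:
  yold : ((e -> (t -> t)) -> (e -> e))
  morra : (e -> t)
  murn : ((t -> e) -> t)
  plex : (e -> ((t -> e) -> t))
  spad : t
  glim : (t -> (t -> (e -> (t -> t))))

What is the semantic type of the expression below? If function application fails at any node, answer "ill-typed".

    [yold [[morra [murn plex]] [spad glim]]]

At [murn plex]: neither ((t -> e) -> t) nor (e -> ((t -> e) -> t)) can take the other as argument; the node is ill-typed.

ill-typed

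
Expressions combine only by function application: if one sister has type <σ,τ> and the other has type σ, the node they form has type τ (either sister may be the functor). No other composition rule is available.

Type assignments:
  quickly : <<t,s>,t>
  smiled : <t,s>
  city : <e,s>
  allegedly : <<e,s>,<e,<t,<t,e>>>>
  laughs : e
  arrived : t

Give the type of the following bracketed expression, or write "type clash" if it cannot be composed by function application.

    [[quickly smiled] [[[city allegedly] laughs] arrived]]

e

[quickly smiled] — quickly of type <<t,s>,t> combines with smiled of type <t,s>: type t.
[city allegedly] — allegedly of type <<e,s>,<e,<t,<t,e>>>> combines with city of type <e,s>: type <e,<t,<t,e>>>.
[[city allegedly] laughs] — [city allegedly] of type <e,<t,<t,e>>> combines with laughs of type e: type <t,<t,e>>.
[[[city allegedly] laughs] arrived] — [[city allegedly] laughs] of type <t,<t,e>> combines with arrived of type t: type <t,e>.
[[quickly smiled] [[[city allegedly] laughs] arrived]] — [[[city allegedly] laughs] arrived] of type <t,e> combines with [quickly smiled] of type t: type e.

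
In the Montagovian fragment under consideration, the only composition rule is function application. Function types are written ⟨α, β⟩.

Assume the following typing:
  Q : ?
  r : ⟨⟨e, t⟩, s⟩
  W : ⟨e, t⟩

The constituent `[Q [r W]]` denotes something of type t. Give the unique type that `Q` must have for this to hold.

⟨s, t⟩

At [Q [r W]] (required: t): [r W] is s, which is not a function with range t; hence Q is the functor — type ⟨s, t⟩.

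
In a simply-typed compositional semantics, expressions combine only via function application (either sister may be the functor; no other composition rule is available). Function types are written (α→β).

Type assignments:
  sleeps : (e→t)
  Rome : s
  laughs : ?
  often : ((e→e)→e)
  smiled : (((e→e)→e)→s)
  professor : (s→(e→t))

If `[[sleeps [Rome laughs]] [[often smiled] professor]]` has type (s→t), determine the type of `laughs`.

[[sleeps [Rome laughs]] [[often smiled] professor]] is required to be (s→t). [[often smiled] professor] : (e→t) cannot yield (s→t) as functor, so [sleeps [Rome laughs]] : ((e→t)→(s→t)).
[sleeps [Rome laughs]] is required to be ((e→t)→(s→t)). sleeps : (e→t) cannot yield ((e→t)→(s→t)) as functor, so [Rome laughs] : ((e→t)→((e→t)→(s→t))).
[Rome laughs] is required to be ((e→t)→((e→t)→(s→t))). Rome : s cannot yield ((e→t)→((e→t)→(s→t))) as functor, so laughs : (s→((e→t)→((e→t)→(s→t)))).

(s→((e→t)→((e→t)→(s→t))))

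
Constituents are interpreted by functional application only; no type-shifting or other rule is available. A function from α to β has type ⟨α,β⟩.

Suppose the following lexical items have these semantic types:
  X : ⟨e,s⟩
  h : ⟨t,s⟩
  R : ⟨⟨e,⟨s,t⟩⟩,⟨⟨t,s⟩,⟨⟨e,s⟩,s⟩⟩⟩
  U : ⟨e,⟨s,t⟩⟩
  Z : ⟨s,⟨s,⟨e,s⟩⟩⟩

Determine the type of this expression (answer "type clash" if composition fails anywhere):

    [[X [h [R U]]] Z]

⟨s,⟨e,s⟩⟩

At [R U], R : ⟨⟨e,⟨s,t⟩⟩,⟨⟨t,s⟩,⟨⟨e,s⟩,s⟩⟩⟩ takes U : ⟨e,⟨s,t⟩⟩, giving ⟨⟨t,s⟩,⟨⟨e,s⟩,s⟩⟩.
At [h [R U]], [R U] : ⟨⟨t,s⟩,⟨⟨e,s⟩,s⟩⟩ takes h : ⟨t,s⟩, giving ⟨⟨e,s⟩,s⟩.
At [X [h [R U]]], [h [R U]] : ⟨⟨e,s⟩,s⟩ takes X : ⟨e,s⟩, giving s.
At [[X [h [R U]]] Z], Z : ⟨s,⟨s,⟨e,s⟩⟩⟩ takes [X [h [R U]]] : s, giving ⟨s,⟨e,s⟩⟩.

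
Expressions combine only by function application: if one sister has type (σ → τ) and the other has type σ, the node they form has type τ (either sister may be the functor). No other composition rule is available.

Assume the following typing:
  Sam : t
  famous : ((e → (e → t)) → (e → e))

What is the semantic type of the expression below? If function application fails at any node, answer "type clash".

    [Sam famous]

[Sam famous]: t and ((e → (e → t)) → (e → e)) cannot combine by function application — type clash.

type clash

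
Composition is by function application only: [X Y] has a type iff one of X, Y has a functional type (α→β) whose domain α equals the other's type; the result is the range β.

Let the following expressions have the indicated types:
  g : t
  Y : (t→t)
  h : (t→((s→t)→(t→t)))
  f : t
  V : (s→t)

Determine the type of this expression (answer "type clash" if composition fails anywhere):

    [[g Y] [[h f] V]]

t

[g Y]: functor Y : (t→t), argument g : t; result t.
[h f]: functor h : (t→((s→t)→(t→t))), argument f : t; result ((s→t)→(t→t)).
[[h f] V]: functor [h f] : ((s→t)→(t→t)), argument V : (s→t); result (t→t).
[[g Y] [[h f] V]]: functor [[h f] V] : (t→t), argument [g Y] : t; result t.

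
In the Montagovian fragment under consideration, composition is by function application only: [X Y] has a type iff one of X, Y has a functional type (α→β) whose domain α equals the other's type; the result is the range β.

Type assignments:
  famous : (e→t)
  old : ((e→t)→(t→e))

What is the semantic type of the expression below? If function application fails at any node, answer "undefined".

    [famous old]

(t→e)

At [famous old], old : ((e→t)→(t→e)) takes famous : (e→t), giving (t→e).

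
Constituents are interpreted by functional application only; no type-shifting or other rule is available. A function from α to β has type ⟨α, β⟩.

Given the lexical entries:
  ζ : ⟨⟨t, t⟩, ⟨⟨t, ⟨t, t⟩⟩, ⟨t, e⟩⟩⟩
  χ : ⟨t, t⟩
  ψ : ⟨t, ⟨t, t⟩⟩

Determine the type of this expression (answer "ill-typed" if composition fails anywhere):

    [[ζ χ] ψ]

[ζ χ]: functor ζ : ⟨⟨t, t⟩, ⟨⟨t, ⟨t, t⟩⟩, ⟨t, e⟩⟩⟩, argument χ : ⟨t, t⟩; result ⟨⟨t, ⟨t, t⟩⟩, ⟨t, e⟩⟩.
[[ζ χ] ψ]: functor [ζ χ] : ⟨⟨t, ⟨t, t⟩⟩, ⟨t, e⟩⟩, argument ψ : ⟨t, ⟨t, t⟩⟩; result ⟨t, e⟩.

⟨t, e⟩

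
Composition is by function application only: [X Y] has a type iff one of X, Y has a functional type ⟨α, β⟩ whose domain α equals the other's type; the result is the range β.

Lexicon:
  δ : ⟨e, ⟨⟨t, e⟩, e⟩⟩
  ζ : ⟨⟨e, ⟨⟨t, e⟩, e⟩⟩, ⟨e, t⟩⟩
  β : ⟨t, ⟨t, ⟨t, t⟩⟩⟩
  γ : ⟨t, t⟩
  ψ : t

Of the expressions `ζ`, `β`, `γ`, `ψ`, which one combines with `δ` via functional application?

ζ

ζ — combines: ζ : ⟨⟨e, ⟨⟨t, e⟩, e⟩⟩, ⟨e, t⟩⟩ takes δ : ⟨e, ⟨⟨t, e⟩, e⟩⟩ as argument, giving ⟨e, t⟩.
β : ⟨t, ⟨t, ⟨t, t⟩⟩⟩ — neither side's domain matches the other.
γ : ⟨t, t⟩ — neither side's domain matches the other.
ψ : t — neither side's domain matches the other.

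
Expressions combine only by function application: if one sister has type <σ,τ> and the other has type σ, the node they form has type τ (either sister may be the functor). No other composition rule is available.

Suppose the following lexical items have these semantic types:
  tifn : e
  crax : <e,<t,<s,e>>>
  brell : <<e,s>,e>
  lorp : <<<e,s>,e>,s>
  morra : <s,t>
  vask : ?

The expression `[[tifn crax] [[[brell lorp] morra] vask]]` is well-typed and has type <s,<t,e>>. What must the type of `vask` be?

<t,<<t,<s,e>>,<s,<t,e>>>>

[[tifn crax] [[[brell lorp] morra] vask]] must have type <s,<t,e>>. The sister [tifn crax] has type <t,<s,e>>; that is not a function onto <s,<t,e>>, so [[[brell lorp] morra] vask] must be the functor, of type <<t,<s,e>>,<s,<t,e>>>.
[[[brell lorp] morra] vask] must have type <<t,<s,e>>,<s,<t,e>>>. The sister [[brell lorp] morra] has type t; that is not a function onto <<t,<s,e>>,<s,<t,e>>>, so vask must be the functor, of type <t,<<t,<s,e>>,<s,<t,e>>>>.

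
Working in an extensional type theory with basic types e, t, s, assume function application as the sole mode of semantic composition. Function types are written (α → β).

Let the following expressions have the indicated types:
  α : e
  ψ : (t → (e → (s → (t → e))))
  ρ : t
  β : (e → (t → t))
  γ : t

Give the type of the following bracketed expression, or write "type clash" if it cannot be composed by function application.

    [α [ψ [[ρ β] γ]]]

type clash

[ρ β]: t with (e → (t → t)) — neither is a function whose domain matches the other; composition fails here.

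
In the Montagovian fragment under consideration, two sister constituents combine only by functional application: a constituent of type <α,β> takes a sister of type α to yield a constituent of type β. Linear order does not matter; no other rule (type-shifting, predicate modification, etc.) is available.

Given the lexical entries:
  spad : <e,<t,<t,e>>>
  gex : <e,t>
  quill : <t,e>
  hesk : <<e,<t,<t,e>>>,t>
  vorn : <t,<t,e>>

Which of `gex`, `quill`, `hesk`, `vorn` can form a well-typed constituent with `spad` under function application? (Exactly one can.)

hesk

gex : <e,t> — neither side's domain matches the other.
quill : <t,e> — neither side's domain matches the other.
hesk — combines: hesk : <<e,<t,<t,e>>>,t> takes spad : <e,<t,<t,e>>> as argument, giving t.
vorn : <t,<t,e>> — neither side's domain matches the other.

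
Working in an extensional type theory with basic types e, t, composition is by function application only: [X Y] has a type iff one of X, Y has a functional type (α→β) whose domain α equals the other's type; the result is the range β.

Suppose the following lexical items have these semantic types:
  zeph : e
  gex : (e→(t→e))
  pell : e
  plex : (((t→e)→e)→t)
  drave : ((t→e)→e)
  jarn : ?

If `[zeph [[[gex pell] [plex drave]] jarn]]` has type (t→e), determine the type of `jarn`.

For [zeph [[[gex pell] [plex drave]] jarn]] to have type (t→e) with zeph of type e, [[[gex pell] [plex drave]] jarn] must be the function: [[[gex pell] [plex drave]] jarn] : (e→(t→e)).
For [[[gex pell] [plex drave]] jarn] to have type (e→(t→e)) with [[gex pell] [plex drave]] of type e, jarn must be the function: jarn : (e→(e→(t→e))).

(e→(e→(t→e)))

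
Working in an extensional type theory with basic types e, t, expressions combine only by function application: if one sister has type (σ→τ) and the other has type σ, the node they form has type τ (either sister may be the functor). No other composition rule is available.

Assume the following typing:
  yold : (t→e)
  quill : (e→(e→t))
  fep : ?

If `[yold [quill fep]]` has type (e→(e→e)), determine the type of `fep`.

[yold [quill fep]] is required to be (e→(e→e)). yold : (t→e) cannot yield (e→(e→e)) as functor, so [quill fep] : ((t→e)→(e→(e→e))).
[quill fep] is required to be ((t→e)→(e→(e→e))). quill : (e→(e→t)) cannot yield ((t→e)→(e→(e→e))) as functor, so fep : ((e→(e→t))→((t→e)→(e→(e→e)))).

((e→(e→t))→((t→e)→(e→(e→e))))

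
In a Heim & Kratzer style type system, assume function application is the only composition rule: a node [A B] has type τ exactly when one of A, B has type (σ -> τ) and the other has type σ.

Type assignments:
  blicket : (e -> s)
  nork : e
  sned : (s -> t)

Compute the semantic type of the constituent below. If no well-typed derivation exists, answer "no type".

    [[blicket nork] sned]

t

[blicket nork]: blicket is (e -> s), nork is e; result s.
[[blicket nork] sned]: sned is (s -> t), [blicket nork] is s; result t.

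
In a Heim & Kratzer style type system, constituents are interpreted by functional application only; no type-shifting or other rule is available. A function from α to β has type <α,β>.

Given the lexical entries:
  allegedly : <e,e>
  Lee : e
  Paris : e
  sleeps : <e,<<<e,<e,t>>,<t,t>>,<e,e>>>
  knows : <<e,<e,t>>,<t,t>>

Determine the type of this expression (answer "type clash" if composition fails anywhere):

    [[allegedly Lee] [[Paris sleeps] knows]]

e

[allegedly Lee]: <e,e> applied to e yields e.
[Paris sleeps]: <e,<<<e,<e,t>>,<t,t>>,<e,e>>> applied to e yields <<<e,<e,t>>,<t,t>>,<e,e>>.
[[Paris sleeps] knows]: <<<e,<e,t>>,<t,t>>,<e,e>> applied to <<e,<e,t>>,<t,t>> yields <e,e>.
[[allegedly Lee] [[Paris sleeps] knows]]: <e,e> applied to e yields e.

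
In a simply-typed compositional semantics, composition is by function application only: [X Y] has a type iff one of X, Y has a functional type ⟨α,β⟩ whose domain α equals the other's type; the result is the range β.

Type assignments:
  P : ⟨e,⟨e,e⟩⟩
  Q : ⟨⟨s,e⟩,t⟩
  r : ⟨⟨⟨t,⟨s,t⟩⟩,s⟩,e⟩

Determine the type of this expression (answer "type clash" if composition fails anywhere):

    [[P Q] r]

type clash

[P Q]: ⟨e,⟨e,e⟩⟩ with ⟨⟨s,e⟩,t⟩ — neither is a function whose domain matches the other; composition fails here.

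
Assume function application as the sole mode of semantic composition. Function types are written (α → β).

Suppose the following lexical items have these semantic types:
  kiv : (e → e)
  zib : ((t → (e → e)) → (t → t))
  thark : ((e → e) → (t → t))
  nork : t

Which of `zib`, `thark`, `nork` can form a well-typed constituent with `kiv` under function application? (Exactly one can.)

zib : ((t → (e → e)) → (t → t)) — does not combine with kiv.
thark — combines: thark : ((e → e) → (t → t)) takes kiv : (e → e) as argument, giving (t → t).
nork : t — does not combine with kiv.

thark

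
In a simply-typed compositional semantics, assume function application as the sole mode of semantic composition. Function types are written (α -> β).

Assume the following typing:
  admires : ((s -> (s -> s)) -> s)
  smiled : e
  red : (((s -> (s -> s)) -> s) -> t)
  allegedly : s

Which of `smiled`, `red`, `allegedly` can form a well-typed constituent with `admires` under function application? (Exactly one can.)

red

smiled : e — neither side's domain matches the other.
red — combines: red : (((s -> (s -> s)) -> s) -> t) takes admires : ((s -> (s -> s)) -> s) as argument, giving t.
allegedly : s — neither side's domain matches the other.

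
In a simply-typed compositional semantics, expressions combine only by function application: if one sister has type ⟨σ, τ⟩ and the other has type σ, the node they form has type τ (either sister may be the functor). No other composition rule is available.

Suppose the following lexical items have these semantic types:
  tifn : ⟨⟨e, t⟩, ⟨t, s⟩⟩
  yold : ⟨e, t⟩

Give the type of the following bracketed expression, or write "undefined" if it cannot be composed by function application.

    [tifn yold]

[tifn yold]: functor tifn : ⟨⟨e, t⟩, ⟨t, s⟩⟩, argument yold : ⟨e, t⟩; result ⟨t, s⟩.

⟨t, s⟩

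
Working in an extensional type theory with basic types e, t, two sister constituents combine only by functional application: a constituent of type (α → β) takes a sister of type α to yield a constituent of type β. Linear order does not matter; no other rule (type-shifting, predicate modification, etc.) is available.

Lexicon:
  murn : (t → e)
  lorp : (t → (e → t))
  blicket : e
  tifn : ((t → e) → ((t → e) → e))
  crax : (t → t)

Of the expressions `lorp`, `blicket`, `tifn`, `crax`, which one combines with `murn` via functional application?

tifn

lorp : (t → (e → t)) — no; murn wants t, and lorp wants t.
blicket : e — no; murn wants t, and blicket wants nothing (atomic).
tifn — combines: tifn : ((t → e) → ((t → e) → e)) takes murn : (t → e) as argument, giving ((t → e) → e).
crax : (t → t) — no; murn wants t, and crax wants t.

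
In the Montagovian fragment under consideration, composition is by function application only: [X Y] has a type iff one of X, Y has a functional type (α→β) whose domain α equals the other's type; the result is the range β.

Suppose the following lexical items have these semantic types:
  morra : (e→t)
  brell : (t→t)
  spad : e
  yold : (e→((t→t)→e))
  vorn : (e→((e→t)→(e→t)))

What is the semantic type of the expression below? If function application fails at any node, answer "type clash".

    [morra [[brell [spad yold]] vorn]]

[spad yold]: yold is (e→((t→t)→e)), spad is e; result ((t→t)→e).
[brell [spad yold]]: [spad yold] is ((t→t)→e), brell is (t→t); result e.
[[brell [spad yold]] vorn]: vorn is (e→((e→t)→(e→t))), [brell [spad yold]] is e; result ((e→t)→(e→t)).
[morra [[brell [spad yold]] vorn]]: [[brell [spad yold]] vorn] is ((e→t)→(e→t)), morra is (e→t); result (e→t).

(e→t)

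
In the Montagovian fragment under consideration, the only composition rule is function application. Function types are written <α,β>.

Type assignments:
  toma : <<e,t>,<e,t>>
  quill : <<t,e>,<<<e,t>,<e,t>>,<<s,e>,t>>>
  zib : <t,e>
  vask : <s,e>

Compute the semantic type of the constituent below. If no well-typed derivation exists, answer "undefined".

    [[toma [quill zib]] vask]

[quill zib]: <<t,e>,<<<e,t>,<e,t>>,<<s,e>,t>>> applied to <t,e> yields <<<e,t>,<e,t>>,<<s,e>,t>>.
[toma [quill zib]]: <<<e,t>,<e,t>>,<<s,e>,t>> applied to <<e,t>,<e,t>> yields <<s,e>,t>.
[[toma [quill zib]] vask]: <<s,e>,t> applied to <s,e> yields t.

t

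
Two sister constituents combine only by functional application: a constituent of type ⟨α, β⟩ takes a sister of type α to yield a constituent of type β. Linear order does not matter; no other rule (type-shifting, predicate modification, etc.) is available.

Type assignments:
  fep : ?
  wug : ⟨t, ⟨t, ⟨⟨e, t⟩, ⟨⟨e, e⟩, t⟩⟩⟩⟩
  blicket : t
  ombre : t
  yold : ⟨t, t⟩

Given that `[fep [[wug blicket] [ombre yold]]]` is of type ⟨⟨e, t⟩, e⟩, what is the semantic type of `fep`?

⟨⟨⟨e, t⟩, ⟨⟨e, e⟩, t⟩⟩, ⟨⟨e, t⟩, e⟩⟩

For [fep [[wug blicket] [ombre yold]]] to have type ⟨⟨e, t⟩, e⟩ with [[wug blicket] [ombre yold]] of type ⟨⟨e, t⟩, ⟨⟨e, e⟩, t⟩⟩, fep must be the function: fep : ⟨⟨⟨e, t⟩, ⟨⟨e, e⟩, t⟩⟩, ⟨⟨e, t⟩, e⟩⟩.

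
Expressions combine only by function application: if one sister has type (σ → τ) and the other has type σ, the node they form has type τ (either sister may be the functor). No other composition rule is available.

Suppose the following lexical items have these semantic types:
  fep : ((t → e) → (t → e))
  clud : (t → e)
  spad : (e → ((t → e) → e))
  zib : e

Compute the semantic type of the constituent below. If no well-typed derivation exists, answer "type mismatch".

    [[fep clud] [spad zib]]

[fep clud] — fep of type ((t → e) → (t → e)) combines with clud of type (t → e): type (t → e).
[spad zib] — spad of type (e → ((t → e) → e)) combines with zib of type e: type ((t → e) → e).
[[fep clud] [spad zib]] — [spad zib] of type ((t → e) → e) combines with [fep clud] of type (t → e): type e.

e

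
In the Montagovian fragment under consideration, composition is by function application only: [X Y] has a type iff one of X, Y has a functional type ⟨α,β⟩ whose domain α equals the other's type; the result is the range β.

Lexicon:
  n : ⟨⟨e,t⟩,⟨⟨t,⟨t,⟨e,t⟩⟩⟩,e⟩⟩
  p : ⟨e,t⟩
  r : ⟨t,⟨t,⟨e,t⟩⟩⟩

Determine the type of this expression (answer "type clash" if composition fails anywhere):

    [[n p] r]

[n p]: ⟨⟨e,t⟩,⟨⟨t,⟨t,⟨e,t⟩⟩⟩,e⟩⟩ applied to ⟨e,t⟩ yields ⟨⟨t,⟨t,⟨e,t⟩⟩⟩,e⟩.
[[n p] r]: ⟨⟨t,⟨t,⟨e,t⟩⟩⟩,e⟩ applied to ⟨t,⟨t,⟨e,t⟩⟩⟩ yields e.

e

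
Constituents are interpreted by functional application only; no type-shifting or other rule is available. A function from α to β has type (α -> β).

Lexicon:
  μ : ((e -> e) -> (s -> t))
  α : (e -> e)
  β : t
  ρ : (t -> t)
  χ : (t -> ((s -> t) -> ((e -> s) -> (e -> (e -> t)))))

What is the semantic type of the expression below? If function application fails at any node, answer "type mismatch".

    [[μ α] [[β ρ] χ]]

[μ α]: functor μ : ((e -> e) -> (s -> t)), argument α : (e -> e); result (s -> t).
[β ρ]: functor ρ : (t -> t), argument β : t; result t.
[[β ρ] χ]: functor χ : (t -> ((s -> t) -> ((e -> s) -> (e -> (e -> t))))), argument [β ρ] : t; result ((s -> t) -> ((e -> s) -> (e -> (e -> t)))).
[[μ α] [[β ρ] χ]]: functor [[β ρ] χ] : ((s -> t) -> ((e -> s) -> (e -> (e -> t)))), argument [μ α] : (s -> t); result ((e -> s) -> (e -> (e -> t))).

((e -> s) -> (e -> (e -> t)))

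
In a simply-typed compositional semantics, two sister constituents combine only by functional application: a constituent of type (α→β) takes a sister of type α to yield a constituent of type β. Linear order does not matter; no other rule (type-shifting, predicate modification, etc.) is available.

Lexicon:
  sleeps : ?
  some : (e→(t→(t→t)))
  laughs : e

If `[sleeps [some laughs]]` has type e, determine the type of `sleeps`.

((t→(t→t))→e)

At [sleeps [some laughs]] (required: e): [some laughs] is (t→(t→t)), which is not a function with range e; hence sleeps is the functor — type ((t→(t→t))→e).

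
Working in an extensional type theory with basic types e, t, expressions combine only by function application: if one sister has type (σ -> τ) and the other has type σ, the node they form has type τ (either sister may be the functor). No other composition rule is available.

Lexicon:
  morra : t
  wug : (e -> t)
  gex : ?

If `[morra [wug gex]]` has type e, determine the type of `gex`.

((e -> t) -> (t -> e))

[morra [wug gex]] must have type e. The sister morra has type t; that is not a function onto e, so [wug gex] must be the functor, of type (t -> e).
[wug gex] must have type (t -> e). The sister wug has type (e -> t); that is not a function onto (t -> e), so gex must be the functor, of type ((e -> t) -> (t -> e)).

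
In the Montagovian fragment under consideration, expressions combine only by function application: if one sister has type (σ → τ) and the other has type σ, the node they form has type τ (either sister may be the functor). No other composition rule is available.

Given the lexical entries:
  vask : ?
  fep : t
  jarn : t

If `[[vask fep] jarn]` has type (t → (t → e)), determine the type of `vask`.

At [[vask fep] jarn] (required: (t → (t → e))): jarn is t, which is not a function with range (t → (t → e)); hence [vask fep] is the functor — type (t → (t → (t → e))).
At [vask fep] (required: (t → (t → (t → e)))): fep is t, which is not a function with range (t → (t → (t → e))); hence vask is the functor — type (t → (t → (t → (t → e)))).

(t → (t → (t → (t → e))))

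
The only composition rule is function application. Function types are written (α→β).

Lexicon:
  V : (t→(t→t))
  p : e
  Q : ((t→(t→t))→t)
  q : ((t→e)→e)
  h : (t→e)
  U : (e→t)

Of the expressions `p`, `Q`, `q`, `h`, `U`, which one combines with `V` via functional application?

p : e — no; V wants t, and p wants nothing (atomic).
Q — combines: Q : ((t→(t→t))→t) takes V : (t→(t→t)) as argument, giving t.
q : ((t→e)→e) — no; V wants t, and q wants (t→e).
h : (t→e) — no; V wants t, and h wants t.
U : (e→t) — no; V wants t, and U wants e.

Q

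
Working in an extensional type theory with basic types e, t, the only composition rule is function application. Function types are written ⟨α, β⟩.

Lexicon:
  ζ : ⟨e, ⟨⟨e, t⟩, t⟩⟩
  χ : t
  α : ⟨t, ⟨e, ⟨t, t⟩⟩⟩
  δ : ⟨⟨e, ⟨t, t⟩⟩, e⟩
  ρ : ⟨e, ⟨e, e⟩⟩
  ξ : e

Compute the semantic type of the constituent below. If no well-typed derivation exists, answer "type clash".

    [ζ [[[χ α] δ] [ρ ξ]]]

[χ α]: functor α : ⟨t, ⟨e, ⟨t, t⟩⟩⟩, argument χ : t; result ⟨e, ⟨t, t⟩⟩.
[[χ α] δ]: functor δ : ⟨⟨e, ⟨t, t⟩⟩, e⟩, argument [χ α] : ⟨e, ⟨t, t⟩⟩; result e.
[ρ ξ]: functor ρ : ⟨e, ⟨e, e⟩⟩, argument ξ : e; result ⟨e, e⟩.
[[[χ α] δ] [ρ ξ]]: functor [ρ ξ] : ⟨e, e⟩, argument [[χ α] δ] : e; result e.
[ζ [[[χ α] δ] [ρ ξ]]]: functor ζ : ⟨e, ⟨⟨e, t⟩, t⟩⟩, argument [[[χ α] δ] [ρ ξ]] : e; result ⟨⟨e, t⟩, t⟩.

⟨⟨e, t⟩, t⟩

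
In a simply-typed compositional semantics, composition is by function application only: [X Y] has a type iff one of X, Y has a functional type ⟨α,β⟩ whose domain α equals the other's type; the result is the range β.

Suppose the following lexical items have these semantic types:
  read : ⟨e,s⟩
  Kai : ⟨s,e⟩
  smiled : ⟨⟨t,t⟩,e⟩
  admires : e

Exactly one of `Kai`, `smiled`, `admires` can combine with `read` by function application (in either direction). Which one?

admires

Kai : ⟨s,e⟩ — does not combine with read.
smiled : ⟨⟨t,t⟩,e⟩ — does not combine with read.
admires — combines: read : ⟨e,s⟩ takes admires : e as argument, giving s.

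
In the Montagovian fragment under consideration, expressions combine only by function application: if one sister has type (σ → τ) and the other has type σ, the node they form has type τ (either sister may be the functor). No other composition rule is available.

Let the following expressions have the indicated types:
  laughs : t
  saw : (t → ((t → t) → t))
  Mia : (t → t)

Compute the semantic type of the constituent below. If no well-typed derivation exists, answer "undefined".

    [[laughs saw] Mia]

[laughs saw]: saw is (t → ((t → t) → t)), laughs is t; result ((t → t) → t).
[[laughs saw] Mia]: [laughs saw] is ((t → t) → t), Mia is (t → t); result t.

t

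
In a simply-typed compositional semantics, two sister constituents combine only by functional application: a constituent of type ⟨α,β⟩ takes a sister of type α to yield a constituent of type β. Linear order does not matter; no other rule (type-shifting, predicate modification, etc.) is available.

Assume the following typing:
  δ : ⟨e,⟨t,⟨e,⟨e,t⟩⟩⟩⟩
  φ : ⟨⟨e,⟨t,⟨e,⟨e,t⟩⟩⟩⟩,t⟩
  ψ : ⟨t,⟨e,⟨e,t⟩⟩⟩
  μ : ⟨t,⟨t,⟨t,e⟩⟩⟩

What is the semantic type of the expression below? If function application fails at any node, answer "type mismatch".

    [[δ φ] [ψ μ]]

[δ φ]: φ is ⟨⟨e,⟨t,⟨e,⟨e,t⟩⟩⟩⟩,t⟩, δ is ⟨e,⟨t,⟨e,⟨e,t⟩⟩⟩⟩; result t.
At [ψ μ]: neither ⟨t,⟨e,⟨e,t⟩⟩⟩ nor ⟨t,⟨t,⟨t,e⟩⟩⟩ can take the other as argument; the node is ill-typed.

type mismatch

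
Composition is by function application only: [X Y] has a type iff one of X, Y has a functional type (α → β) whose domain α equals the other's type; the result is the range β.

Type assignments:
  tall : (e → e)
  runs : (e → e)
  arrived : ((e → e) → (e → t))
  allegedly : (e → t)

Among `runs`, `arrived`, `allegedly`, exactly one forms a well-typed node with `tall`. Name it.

runs : (e → e) — neither side's domain matches the other.
arrived — combines: arrived : ((e → e) → (e → t)) takes tall : (e → e) as argument, giving (e → t).
allegedly : (e → t) — neither side's domain matches the other.

arrived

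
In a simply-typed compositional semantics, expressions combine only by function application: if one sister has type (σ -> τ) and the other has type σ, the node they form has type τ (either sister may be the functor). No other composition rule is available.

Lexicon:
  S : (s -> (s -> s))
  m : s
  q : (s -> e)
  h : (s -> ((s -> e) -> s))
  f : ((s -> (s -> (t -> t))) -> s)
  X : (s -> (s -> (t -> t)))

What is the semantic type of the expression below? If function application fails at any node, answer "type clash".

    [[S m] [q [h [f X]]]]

[S m]: functor S : (s -> (s -> s)), argument m : s; result (s -> s).
[f X]: functor f : ((s -> (s -> (t -> t))) -> s), argument X : (s -> (s -> (t -> t))); result s.
[h [f X]]: functor h : (s -> ((s -> e) -> s)), argument [f X] : s; result ((s -> e) -> s).
[q [h [f X]]]: functor [h [f X]] : ((s -> e) -> s), argument q : (s -> e); result s.
[[S m] [q [h [f X]]]]: functor [S m] : (s -> s), argument [q [h [f X]]] : s; result s.

s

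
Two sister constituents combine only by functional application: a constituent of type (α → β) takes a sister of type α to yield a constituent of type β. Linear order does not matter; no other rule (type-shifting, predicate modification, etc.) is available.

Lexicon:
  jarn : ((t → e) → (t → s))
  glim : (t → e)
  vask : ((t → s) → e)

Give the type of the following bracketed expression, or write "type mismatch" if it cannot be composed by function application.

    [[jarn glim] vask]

[jarn glim]: ((t → e) → (t → s)) applied to (t → e) yields (t → s).
[[jarn glim] vask]: ((t → s) → e) applied to (t → s) yields e.

e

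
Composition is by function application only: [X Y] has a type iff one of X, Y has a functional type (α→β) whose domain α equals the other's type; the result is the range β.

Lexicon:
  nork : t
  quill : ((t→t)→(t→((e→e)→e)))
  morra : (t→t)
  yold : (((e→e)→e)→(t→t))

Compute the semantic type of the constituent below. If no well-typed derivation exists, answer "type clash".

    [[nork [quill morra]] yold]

(t→t)

At [quill morra], quill : ((t→t)→(t→((e→e)→e))) takes morra : (t→t), giving (t→((e→e)→e)).
At [nork [quill morra]], [quill morra] : (t→((e→e)→e)) takes nork : t, giving ((e→e)→e).
At [[nork [quill morra]] yold], yold : (((e→e)→e)→(t→t)) takes [nork [quill morra]] : ((e→e)→e), giving (t→t).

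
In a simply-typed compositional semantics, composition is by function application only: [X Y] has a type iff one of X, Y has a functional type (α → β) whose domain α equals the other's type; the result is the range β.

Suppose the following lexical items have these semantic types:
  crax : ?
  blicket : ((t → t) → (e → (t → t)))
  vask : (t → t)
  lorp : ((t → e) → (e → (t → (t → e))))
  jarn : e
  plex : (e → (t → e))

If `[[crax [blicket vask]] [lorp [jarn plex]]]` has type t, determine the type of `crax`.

((e → (t → t)) → ((e → (t → (t → e))) → t))

[[crax [blicket vask]] [lorp [jarn plex]]] is required to be t. [lorp [jarn plex]] : (e → (t → (t → e))) cannot yield t as functor, so [crax [blicket vask]] : ((e → (t → (t → e))) → t).
[crax [blicket vask]] is required to be ((e → (t → (t → e))) → t). [blicket vask] : (e → (t → t)) cannot yield ((e → (t → (t → e))) → t) as functor, so crax : ((e → (t → t)) → ((e → (t → (t → e))) → t)).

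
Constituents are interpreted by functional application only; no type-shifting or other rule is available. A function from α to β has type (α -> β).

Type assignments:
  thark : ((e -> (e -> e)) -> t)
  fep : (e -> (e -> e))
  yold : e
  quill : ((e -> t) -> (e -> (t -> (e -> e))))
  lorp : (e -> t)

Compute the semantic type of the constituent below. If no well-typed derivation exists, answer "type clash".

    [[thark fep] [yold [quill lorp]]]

(e -> e)

[thark fep]: functor thark : ((e -> (e -> e)) -> t), argument fep : (e -> (e -> e)); result t.
[quill lorp]: functor quill : ((e -> t) -> (e -> (t -> (e -> e)))), argument lorp : (e -> t); result (e -> (t -> (e -> e))).
[yold [quill lorp]]: functor [quill lorp] : (e -> (t -> (e -> e))), argument yold : e; result (t -> (e -> e)).
[[thark fep] [yold [quill lorp]]]: functor [yold [quill lorp]] : (t -> (e -> e)), argument [thark fep] : t; result (e -> e).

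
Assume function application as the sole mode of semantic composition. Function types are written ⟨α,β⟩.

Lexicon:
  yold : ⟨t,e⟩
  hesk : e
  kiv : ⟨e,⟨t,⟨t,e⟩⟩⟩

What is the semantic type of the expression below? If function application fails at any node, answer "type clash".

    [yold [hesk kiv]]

[hesk kiv]: ⟨e,⟨t,⟨t,e⟩⟩⟩ applied to e yields ⟨t,⟨t,e⟩⟩.
[yold [hesk kiv]]: ⟨t,e⟩ with ⟨t,⟨t,e⟩⟩ — neither is a function whose domain matches the other; composition fails here.

type clash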